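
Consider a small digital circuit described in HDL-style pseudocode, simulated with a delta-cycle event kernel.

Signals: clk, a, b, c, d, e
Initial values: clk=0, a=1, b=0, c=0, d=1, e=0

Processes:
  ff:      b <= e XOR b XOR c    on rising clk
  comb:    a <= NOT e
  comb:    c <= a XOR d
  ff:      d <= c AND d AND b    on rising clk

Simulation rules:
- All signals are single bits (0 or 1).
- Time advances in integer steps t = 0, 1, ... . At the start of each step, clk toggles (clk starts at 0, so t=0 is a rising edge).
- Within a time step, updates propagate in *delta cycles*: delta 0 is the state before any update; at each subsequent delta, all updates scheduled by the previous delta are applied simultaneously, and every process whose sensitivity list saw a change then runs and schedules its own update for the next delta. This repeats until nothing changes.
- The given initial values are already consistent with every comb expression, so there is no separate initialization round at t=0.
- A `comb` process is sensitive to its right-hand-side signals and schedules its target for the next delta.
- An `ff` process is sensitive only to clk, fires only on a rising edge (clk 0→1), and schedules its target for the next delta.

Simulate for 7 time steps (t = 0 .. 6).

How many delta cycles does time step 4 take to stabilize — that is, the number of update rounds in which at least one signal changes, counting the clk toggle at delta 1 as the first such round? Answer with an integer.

t=0 Δ0: b=0 e=0 d=1 a=1 c=0 clk=0
  Δ1: clk:0→1
  Δ2: d:1→0
  Δ3: c:0→1
  (3Δ to stable)
t=1 Δ0: b=0 e=0 d=0 a=1 c=1 clk=1
  Δ1: clk:1→0
  (1Δ to stable)
t=2 Δ0: b=0 e=0 d=0 a=1 c=1 clk=0
  Δ1: clk:0→1
  Δ2: b:0→1
  (2Δ to stable)
t=3 Δ0: b=1 e=0 d=0 a=1 c=1 clk=1
  Δ1: clk:1→0
  (1Δ to stable)
t=4 Δ0: b=1 e=0 d=0 a=1 c=1 clk=0
  Δ1: clk:0→1
  Δ2: b:1→0
  (2Δ to stable)
t=5 Δ0: b=0 e=0 d=0 a=1 c=1 clk=1
  Δ1: clk:1→0
  (1Δ to stable)
t=6 Δ0: b=0 e=0 d=0 a=1 c=1 clk=0
  Δ1: clk:0→1
  Δ2: b:0→1
  (2Δ to stable)

2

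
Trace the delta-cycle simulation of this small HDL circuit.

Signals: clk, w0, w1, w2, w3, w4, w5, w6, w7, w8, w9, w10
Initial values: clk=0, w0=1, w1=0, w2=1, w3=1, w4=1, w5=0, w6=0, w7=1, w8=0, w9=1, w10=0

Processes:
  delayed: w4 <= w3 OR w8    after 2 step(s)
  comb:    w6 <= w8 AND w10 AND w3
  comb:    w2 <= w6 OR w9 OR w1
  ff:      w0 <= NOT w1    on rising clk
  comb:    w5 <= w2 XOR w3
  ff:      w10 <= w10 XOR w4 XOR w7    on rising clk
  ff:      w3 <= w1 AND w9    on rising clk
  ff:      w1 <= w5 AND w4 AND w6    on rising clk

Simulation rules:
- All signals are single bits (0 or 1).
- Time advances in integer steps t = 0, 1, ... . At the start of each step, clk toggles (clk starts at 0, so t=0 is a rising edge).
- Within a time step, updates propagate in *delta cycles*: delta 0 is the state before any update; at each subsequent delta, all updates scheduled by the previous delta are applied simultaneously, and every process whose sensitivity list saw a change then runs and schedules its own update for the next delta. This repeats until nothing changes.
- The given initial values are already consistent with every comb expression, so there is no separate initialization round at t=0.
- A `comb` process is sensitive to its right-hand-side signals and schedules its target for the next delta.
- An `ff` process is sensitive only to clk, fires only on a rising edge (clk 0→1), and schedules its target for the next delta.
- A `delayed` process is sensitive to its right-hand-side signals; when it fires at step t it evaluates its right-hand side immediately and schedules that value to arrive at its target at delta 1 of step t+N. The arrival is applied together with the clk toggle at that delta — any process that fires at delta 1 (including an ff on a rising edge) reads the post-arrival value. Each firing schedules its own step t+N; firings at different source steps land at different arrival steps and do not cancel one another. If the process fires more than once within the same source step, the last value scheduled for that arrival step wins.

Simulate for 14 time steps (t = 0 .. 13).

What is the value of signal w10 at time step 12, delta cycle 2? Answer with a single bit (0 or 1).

[bits: w10,w2,w9,w4,w8,w5,w6,w7,w1,w3,w0,clk]
t=0: Δ0=011100010110 Δ1=011100010111 Δ2=011100010011 Δ3=011101010011 | 3Δ
t=1: Δ0=011101010011 Δ1=011101010010 | 1Δ
t=2: Δ0=011101010010 Δ1=011001010011 Δ2=111001010011 | 2Δ
t=3: Δ0=111001010011 Δ1=111001010010 | 1Δ
t=4: Δ0=111001010010 Δ1=111001010011 Δ2=011001010011 | 2Δ
t=5: Δ0=011001010011 Δ1=011001010010 | 1Δ
t=6: Δ0=011001010010 Δ1=011001010011 Δ2=111001010011 | 2Δ
t=7: Δ0=111001010011 Δ1=111001010010 | 1Δ
t=8: Δ0=111001010010 Δ1=111001010011 Δ2=011001010011 | 2Δ
t=9: Δ0=011001010011 Δ1=011001010010 | 1Δ
t=10: Δ0=011001010010 Δ1=011001010011 Δ2=111001010011 | 2Δ
t=11: Δ0=111001010011 Δ1=111001010010 | 1Δ
t=12: Δ0=111001010010 Δ1=111001010011 Δ2=011001010011 | 2Δ
t=13: Δ0=011001010011 Δ1=011001010010 | 1Δ

0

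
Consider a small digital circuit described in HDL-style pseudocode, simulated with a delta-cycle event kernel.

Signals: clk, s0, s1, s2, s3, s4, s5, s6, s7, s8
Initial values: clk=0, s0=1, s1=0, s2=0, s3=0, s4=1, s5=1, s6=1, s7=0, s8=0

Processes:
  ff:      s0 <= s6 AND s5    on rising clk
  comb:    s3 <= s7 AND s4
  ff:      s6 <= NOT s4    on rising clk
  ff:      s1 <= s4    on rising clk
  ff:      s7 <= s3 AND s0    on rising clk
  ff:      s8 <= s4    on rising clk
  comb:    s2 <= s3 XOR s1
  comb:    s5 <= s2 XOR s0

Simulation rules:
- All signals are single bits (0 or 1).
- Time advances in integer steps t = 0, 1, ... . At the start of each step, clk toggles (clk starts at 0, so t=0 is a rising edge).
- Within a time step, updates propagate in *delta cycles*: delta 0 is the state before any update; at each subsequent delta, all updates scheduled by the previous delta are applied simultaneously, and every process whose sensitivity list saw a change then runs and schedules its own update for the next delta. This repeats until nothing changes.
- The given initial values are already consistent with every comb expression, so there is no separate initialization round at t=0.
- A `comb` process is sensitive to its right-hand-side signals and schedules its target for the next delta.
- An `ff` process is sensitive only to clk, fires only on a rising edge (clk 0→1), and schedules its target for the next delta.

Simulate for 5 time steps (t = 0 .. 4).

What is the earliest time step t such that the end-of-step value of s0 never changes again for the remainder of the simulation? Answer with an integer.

[bits: s1,s4,s2,s5,s0,clk,s7,s3,s6,s8]
t=0: Δ0=0101100010 Δ1=0101110010 Δ2=1101110001 Δ3=1111110001 Δ4=1110110001 | 4Δ
t=1: Δ0=1110110001 Δ1=1110100001 | 1Δ
t=2: Δ0=1110100001 Δ1=1110110001 Δ2=1110010001 Δ3=1111010001 | 3Δ
t=3: Δ0=1111010001 Δ1=1111000001 | 1Δ
t=4: Δ0=1111000001 Δ1=1111010001 | 1Δ

2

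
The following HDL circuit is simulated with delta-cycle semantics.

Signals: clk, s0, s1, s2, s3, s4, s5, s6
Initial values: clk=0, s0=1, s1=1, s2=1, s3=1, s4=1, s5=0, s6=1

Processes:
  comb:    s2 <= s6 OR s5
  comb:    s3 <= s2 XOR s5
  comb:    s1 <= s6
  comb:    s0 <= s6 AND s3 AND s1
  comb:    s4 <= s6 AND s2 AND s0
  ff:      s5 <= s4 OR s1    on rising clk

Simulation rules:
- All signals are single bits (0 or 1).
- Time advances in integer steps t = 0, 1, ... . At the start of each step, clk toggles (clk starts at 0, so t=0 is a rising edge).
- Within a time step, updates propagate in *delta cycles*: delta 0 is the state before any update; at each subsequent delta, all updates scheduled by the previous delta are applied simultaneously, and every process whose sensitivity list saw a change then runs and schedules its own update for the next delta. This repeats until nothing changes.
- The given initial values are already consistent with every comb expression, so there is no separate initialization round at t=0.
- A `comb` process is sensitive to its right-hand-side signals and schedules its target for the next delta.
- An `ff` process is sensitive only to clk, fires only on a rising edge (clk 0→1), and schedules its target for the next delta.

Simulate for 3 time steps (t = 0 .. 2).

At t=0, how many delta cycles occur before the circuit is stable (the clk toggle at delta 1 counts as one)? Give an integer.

t=0 Δ0: s0=1 s5=0 s6=1 s3=1 s2=1 clk=0 s4=1 s1=1
  Δ1: clk:0→1
  Δ2: s5:0→1
  Δ3: s3:1→0
  Δ4: s0:1→0
  Δ5: s4:1→0
  (5Δ to stable)
t=1 Δ0: s0=0 s5=1 s6=1 s3=0 s2=1 clk=1 s4=0 s1=1
  Δ1: clk:1→0
  (1Δ to stable)
t=2 Δ0: s0=0 s5=1 s6=1 s3=0 s2=1 clk=0 s4=0 s1=1
  Δ1: clk:0→1
  (1Δ to stable)

5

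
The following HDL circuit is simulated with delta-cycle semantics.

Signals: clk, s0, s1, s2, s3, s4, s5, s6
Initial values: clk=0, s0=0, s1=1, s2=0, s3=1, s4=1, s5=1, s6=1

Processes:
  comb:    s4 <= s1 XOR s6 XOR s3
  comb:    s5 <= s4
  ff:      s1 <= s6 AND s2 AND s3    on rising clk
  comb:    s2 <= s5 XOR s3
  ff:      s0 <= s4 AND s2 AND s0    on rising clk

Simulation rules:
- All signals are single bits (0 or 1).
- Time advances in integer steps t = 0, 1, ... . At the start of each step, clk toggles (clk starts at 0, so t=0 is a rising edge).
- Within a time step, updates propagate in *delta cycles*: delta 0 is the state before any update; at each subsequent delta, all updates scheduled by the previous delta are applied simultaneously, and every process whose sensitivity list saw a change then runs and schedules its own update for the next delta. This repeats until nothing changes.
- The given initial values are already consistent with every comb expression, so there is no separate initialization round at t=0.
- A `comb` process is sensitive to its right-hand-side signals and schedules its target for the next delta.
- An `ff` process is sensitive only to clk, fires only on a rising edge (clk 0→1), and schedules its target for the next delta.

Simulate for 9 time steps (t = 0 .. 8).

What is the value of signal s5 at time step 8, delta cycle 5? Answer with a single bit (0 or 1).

t0.Δ0 s3=1 s2=0 s5=1 s0=0 clk=0 s1=1 s4=1 s6=1
t0.Δ1 s3=1 s2=0 s5=1 s0=0 clk=1 s1=1 s4=1 s6=1
t0.Δ2 s3=1 s2=0 s5=1 s0=0 clk=1 s1=0 s4=1 s6=1
t0.Δ3 s3=1 s2=0 s5=1 s0=0 clk=1 s1=0 s4=0 s6=1
t0.Δ4 s3=1 s2=0 s5=0 s0=0 clk=1 s1=0 s4=0 s6=1
t0.Δ5 s3=1 s2=1 s5=0 s0=0 clk=1 s1=0 s4=0 s6=1
t1.Δ0 s3=1 s2=1 s5=0 s0=0 clk=1 s1=0 s4=0 s6=1
t1.Δ1 s3=1 s2=1 s5=0 s0=0 clk=0 s1=0 s4=0 s6=1
t2.Δ0 s3=1 s2=1 s5=0 s0=0 clk=0 s1=0 s4=0 s6=1
t2.Δ1 s3=1 s2=1 s5=0 s0=0 clk=1 s1=0 s4=0 s6=1
t2.Δ2 s3=1 s2=1 s5=0 s0=0 clk=1 s1=1 s4=0 s6=1
t2.Δ3 s3=1 s2=1 s5=0 s0=0 clk=1 s1=1 s4=1 s6=1
t2.Δ4 s3=1 s2=1 s5=1 s0=0 clk=1 s1=1 s4=1 s6=1
t2.Δ5 s3=1 s2=0 s5=1 s0=0 clk=1 s1=1 s4=1 s6=1
t3.Δ0 s3=1 s2=0 s5=1 s0=0 clk=1 s1=1 s4=1 s6=1
t3.Δ1 s3=1 s2=0 s5=1 s0=0 clk=0 s1=1 s4=1 s6=1
t4.Δ0 s3=1 s2=0 s5=1 s0=0 clk=0 s1=1 s4=1 s6=1
t4.Δ1 s3=1 s2=0 s5=1 s0=0 clk=1 s1=1 s4=1 s6=1
t4.Δ2 s3=1 s2=0 s5=1 s0=0 clk=1 s1=0 s4=1 s6=1
t4.Δ3 s3=1 s2=0 s5=1 s0=0 clk=1 s1=0 s4=0 s6=1
t4.Δ4 s3=1 s2=0 s5=0 s0=0 clk=1 s1=0 s4=0 s6=1
t4.Δ5 s3=1 s2=1 s5=0 s0=0 clk=1 s1=0 s4=0 s6=1
t5.Δ0 s3=1 s2=1 s5=0 s0=0 clk=1 s1=0 s4=0 s6=1
t5.Δ1 s3=1 s2=1 s5=0 s0=0 clk=0 s1=0 s4=0 s6=1
t6.Δ0 s3=1 s2=1 s5=0 s0=0 clk=0 s1=0 s4=0 s6=1
t6.Δ1 s3=1 s2=1 s5=0 s0=0 clk=1 s1=0 s4=0 s6=1
t6.Δ2 s3=1 s2=1 s5=0 s0=0 clk=1 s1=1 s4=0 s6=1
t6.Δ3 s3=1 s2=1 s5=0 s0=0 clk=1 s1=1 s4=1 s6=1
t6.Δ4 s3=1 s2=1 s5=1 s0=0 clk=1 s1=1 s4=1 s6=1
t6.Δ5 s3=1 s2=0 s5=1 s0=0 clk=1 s1=1 s4=1 s6=1
t7.Δ0 s3=1 s2=0 s5=1 s0=0 clk=1 s1=1 s4=1 s6=1
t7.Δ1 s3=1 s2=0 s5=1 s0=0 clk=0 s1=1 s4=1 s6=1
t8.Δ0 s3=1 s2=0 s5=1 s0=0 clk=0 s1=1 s4=1 s6=1
t8.Δ1 s3=1 s2=0 s5=1 s0=0 clk=1 s1=1 s4=1 s6=1
t8.Δ2 s3=1 s2=0 s5=1 s0=0 clk=1 s1=0 s4=1 s6=1
t8.Δ3 s3=1 s2=0 s5=1 s0=0 clk=1 s1=0 s4=0 s6=1
t8.Δ4 s3=1 s2=0 s5=0 s0=0 clk=1 s1=0 s4=0 s6=1
t8.Δ5 s3=1 s2=1 s5=0 s0=0 clk=1 s1=0 s4=0 s6=1

0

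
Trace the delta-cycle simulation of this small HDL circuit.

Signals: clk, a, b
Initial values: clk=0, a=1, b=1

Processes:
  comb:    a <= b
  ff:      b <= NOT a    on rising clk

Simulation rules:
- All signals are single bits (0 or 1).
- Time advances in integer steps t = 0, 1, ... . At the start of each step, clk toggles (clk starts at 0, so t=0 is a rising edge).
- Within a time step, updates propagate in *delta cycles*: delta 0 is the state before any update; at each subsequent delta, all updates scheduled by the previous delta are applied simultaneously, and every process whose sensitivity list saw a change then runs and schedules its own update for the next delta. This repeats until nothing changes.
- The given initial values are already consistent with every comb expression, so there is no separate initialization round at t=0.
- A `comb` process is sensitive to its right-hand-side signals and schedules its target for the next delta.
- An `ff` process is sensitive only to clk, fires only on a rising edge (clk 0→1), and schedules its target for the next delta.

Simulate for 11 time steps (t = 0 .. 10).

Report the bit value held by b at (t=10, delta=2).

1

t=0 Δ0: a=1 b=1 clk=0
  Δ1: clk:0→1
  Δ2: b:1→0
  Δ3: a:1→0
  (3Δ to stable)
t=1 Δ0: a=0 b=0 clk=1
  Δ1: clk:1→0
  (1Δ to stable)
t=2 Δ0: a=0 b=0 clk=0
  Δ1: clk:0→1
  Δ2: b:0→1
  Δ3: a:0→1
  (3Δ to stable)
t=3 Δ0: a=1 b=1 clk=1
  Δ1: clk:1→0
  (1Δ to stable)
t=4 Δ0: a=1 b=1 clk=0
  Δ1: clk:0→1
  Δ2: b:1→0
  Δ3: a:1→0
  (3Δ to stable)
t=5 Δ0: a=0 b=0 clk=1
  Δ1: clk:1→0
  (1Δ to stable)
t=6 Δ0: a=0 b=0 clk=0
  Δ1: clk:0→1
  Δ2: b:0→1
  Δ3: a:0→1
  (3Δ to stable)
t=7 Δ0: a=1 b=1 clk=1
  Δ1: clk:1→0
  (1Δ to stable)
t=8 Δ0: a=1 b=1 clk=0
  Δ1: clk:0→1
  Δ2: b:1→0
  Δ3: a:1→0
  (3Δ to stable)
t=9 Δ0: a=0 b=0 clk=1
  Δ1: clk:1→0
  (1Δ to stable)
t=10 Δ0: a=0 b=0 clk=0
  Δ1: clk:0→1
  Δ2: b:0→1
  Δ3: a:0→1
  (3Δ to stable)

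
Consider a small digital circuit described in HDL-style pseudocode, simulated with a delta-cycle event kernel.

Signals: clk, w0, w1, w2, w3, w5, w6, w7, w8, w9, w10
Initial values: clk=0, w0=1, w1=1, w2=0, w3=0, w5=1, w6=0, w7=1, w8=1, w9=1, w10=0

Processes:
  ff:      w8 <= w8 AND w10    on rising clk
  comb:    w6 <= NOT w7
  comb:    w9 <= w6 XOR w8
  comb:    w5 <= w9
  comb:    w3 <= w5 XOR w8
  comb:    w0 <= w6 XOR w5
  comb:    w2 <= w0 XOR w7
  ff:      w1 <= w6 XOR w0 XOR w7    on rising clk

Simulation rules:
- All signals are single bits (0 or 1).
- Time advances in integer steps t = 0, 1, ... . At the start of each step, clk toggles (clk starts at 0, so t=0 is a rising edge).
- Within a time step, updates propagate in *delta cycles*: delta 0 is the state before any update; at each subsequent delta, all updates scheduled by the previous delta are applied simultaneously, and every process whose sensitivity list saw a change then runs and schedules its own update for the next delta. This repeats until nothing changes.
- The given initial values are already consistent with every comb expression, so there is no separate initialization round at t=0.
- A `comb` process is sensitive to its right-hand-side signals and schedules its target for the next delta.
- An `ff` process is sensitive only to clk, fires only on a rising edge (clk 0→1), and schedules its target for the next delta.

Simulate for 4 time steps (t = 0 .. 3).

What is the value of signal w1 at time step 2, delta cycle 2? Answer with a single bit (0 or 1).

1

t0.Δ0 w10=0 w0=1 w6=0 clk=0 w7=1 w5=1 w8=1 w1=1 w9=1 w2=0 w3=0
t0.Δ1 w10=0 w0=1 w6=0 clk=1 w7=1 w5=1 w8=1 w1=1 w9=1 w2=0 w3=0
t0.Δ2 w10=0 w0=1 w6=0 clk=1 w7=1 w5=1 w8=0 w1=0 w9=1 w2=0 w3=0
t0.Δ3 w10=0 w0=1 w6=0 clk=1 w7=1 w5=1 w8=0 w1=0 w9=0 w2=0 w3=1
t0.Δ4 w10=0 w0=1 w6=0 clk=1 w7=1 w5=0 w8=0 w1=0 w9=0 w2=0 w3=1
t0.Δ5 w10=0 w0=0 w6=0 clk=1 w7=1 w5=0 w8=0 w1=0 w9=0 w2=0 w3=0
t0.Δ6 w10=0 w0=0 w6=0 clk=1 w7=1 w5=0 w8=0 w1=0 w9=0 w2=1 w3=0
t1.Δ0 w10=0 w0=0 w6=0 clk=1 w7=1 w5=0 w8=0 w1=0 w9=0 w2=1 w3=0
t1.Δ1 w10=0 w0=0 w6=0 clk=0 w7=1 w5=0 w8=0 w1=0 w9=0 w2=1 w3=0
t2.Δ0 w10=0 w0=0 w6=0 clk=0 w7=1 w5=0 w8=0 w1=0 w9=0 w2=1 w3=0
t2.Δ1 w10=0 w0=0 w6=0 clk=1 w7=1 w5=0 w8=0 w1=0 w9=0 w2=1 w3=0
t2.Δ2 w10=0 w0=0 w6=0 clk=1 w7=1 w5=0 w8=0 w1=1 w9=0 w2=1 w3=0
t3.Δ0 w10=0 w0=0 w6=0 clk=1 w7=1 w5=0 w8=0 w1=1 w9=0 w2=1 w3=0
t3.Δ1 w10=0 w0=0 w6=0 clk=0 w7=1 w5=0 w8=0 w1=1 w9=0 w2=1 w3=0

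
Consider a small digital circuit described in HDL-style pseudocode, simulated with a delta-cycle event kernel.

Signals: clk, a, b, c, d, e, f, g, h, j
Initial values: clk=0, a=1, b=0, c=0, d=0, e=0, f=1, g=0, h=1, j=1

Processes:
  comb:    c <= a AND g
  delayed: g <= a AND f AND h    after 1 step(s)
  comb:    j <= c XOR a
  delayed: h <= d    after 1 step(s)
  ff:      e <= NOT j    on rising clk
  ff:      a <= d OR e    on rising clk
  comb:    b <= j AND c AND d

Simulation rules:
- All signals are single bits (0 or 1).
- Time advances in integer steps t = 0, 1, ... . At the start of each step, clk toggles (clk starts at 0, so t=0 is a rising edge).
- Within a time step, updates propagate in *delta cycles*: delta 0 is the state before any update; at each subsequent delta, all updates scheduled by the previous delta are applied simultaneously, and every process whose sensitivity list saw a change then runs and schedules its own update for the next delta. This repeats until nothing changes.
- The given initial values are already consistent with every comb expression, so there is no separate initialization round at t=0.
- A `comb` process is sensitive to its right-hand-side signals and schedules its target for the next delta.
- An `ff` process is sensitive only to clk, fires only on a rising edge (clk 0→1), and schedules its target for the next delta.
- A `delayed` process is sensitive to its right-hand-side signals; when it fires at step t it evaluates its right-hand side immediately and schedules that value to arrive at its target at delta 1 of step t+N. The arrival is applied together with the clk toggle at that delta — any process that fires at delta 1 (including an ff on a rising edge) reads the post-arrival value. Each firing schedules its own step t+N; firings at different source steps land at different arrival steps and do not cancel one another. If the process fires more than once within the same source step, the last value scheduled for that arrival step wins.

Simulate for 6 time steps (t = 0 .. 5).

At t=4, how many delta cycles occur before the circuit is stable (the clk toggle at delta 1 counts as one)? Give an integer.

t=0 Δ0: clk=0 a=1 c=0 g=0 b=0 e=0 j=1 f=1 d=0 h=1
  Δ1: clk:0→1
  Δ2: a:1→0
  Δ3: j:1→0
  (3Δ to stable)
t=1 Δ0: clk=1 a=0 c=0 g=0 b=0 e=0 j=0 f=1 d=0 h=1
  Δ1: clk:1→0
  (1Δ to stable)
t=2 Δ0: clk=0 a=0 c=0 g=0 b=0 e=0 j=0 f=1 d=0 h=1
  Δ1: clk:0→1
  Δ2: e:0→1
  (2Δ to stable)
t=3 Δ0: clk=1 a=0 c=0 g=0 b=0 e=1 j=0 f=1 d=0 h=1
  Δ1: clk:1→0
  (1Δ to stable)
t=4 Δ0: clk=0 a=0 c=0 g=0 b=0 e=1 j=0 f=1 d=0 h=1
  Δ1: clk:0→1
  Δ2: a:0→1
  Δ3: j:0→1
  (3Δ to stable)
t=5 Δ0: clk=1 a=1 c=0 g=0 b=0 e=1 j=1 f=1 d=0 h=1
  Δ1: clk:1→0, g:0→1
  Δ2: c:0→1
  Δ3: j:1→0
  (3Δ to stable)

3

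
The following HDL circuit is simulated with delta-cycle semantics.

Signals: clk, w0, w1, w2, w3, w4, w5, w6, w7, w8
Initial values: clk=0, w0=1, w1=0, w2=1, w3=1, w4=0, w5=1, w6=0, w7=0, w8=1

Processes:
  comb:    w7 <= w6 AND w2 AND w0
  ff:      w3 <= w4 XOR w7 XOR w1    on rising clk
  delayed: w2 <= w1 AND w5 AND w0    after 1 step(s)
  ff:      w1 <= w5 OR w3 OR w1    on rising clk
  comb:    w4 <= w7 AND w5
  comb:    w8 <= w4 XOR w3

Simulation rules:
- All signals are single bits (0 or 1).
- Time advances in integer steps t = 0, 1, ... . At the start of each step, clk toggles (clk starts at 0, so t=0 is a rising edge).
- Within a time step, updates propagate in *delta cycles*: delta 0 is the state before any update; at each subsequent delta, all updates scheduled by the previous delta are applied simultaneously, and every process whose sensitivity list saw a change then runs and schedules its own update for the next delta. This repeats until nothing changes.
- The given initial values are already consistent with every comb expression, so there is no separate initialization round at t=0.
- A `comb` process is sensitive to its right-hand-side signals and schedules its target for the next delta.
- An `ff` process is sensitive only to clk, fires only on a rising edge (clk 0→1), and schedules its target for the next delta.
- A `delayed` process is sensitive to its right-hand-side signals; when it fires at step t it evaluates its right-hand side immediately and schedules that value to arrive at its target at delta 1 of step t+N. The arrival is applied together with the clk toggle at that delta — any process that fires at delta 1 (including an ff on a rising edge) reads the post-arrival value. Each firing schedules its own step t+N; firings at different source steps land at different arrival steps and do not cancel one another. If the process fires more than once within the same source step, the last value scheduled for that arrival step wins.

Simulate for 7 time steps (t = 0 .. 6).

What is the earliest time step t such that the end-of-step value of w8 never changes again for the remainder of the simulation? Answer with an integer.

t0.Δ0 w2=1 w7=0 w5=1 clk=0 w8=1 w4=0 w0=1 w6=0 w1=0 w3=1
t0.Δ1 w2=1 w7=0 w5=1 clk=1 w8=1 w4=0 w0=1 w6=0 w1=0 w3=1
t0.Δ2 w2=1 w7=0 w5=1 clk=1 w8=1 w4=0 w0=1 w6=0 w1=1 w3=0
t0.Δ3 w2=1 w7=0 w5=1 clk=1 w8=0 w4=0 w0=1 w6=0 w1=1 w3=0
t1.Δ0 w2=1 w7=0 w5=1 clk=1 w8=0 w4=0 w0=1 w6=0 w1=1 w3=0
t1.Δ1 w2=1 w7=0 w5=1 clk=0 w8=0 w4=0 w0=1 w6=0 w1=1 w3=0
t2.Δ0 w2=1 w7=0 w5=1 clk=0 w8=0 w4=0 w0=1 w6=0 w1=1 w3=0
t2.Δ1 w2=1 w7=0 w5=1 clk=1 w8=0 w4=0 w0=1 w6=0 w1=1 w3=0
t2.Δ2 w2=1 w7=0 w5=1 clk=1 w8=0 w4=0 w0=1 w6=0 w1=1 w3=1
t2.Δ3 w2=1 w7=0 w5=1 clk=1 w8=1 w4=0 w0=1 w6=0 w1=1 w3=1
t3.Δ0 w2=1 w7=0 w5=1 clk=1 w8=1 w4=0 w0=1 w6=0 w1=1 w3=1
t3.Δ1 w2=1 w7=0 w5=1 clk=0 w8=1 w4=0 w0=1 w6=0 w1=1 w3=1
t4.Δ0 w2=1 w7=0 w5=1 clk=0 w8=1 w4=0 w0=1 w6=0 w1=1 w3=1
t4.Δ1 w2=1 w7=0 w5=1 clk=1 w8=1 w4=0 w0=1 w6=0 w1=1 w3=1
t5.Δ0 w2=1 w7=0 w5=1 clk=1 w8=1 w4=0 w0=1 w6=0 w1=1 w3=1
t5.Δ1 w2=1 w7=0 w5=1 clk=0 w8=1 w4=0 w0=1 w6=0 w1=1 w3=1
t6.Δ0 w2=1 w7=0 w5=1 clk=0 w8=1 w4=0 w0=1 w6=0 w1=1 w3=1
t6.Δ1 w2=1 w7=0 w5=1 clk=1 w8=1 w4=0 w0=1 w6=0 w1=1 w3=1

2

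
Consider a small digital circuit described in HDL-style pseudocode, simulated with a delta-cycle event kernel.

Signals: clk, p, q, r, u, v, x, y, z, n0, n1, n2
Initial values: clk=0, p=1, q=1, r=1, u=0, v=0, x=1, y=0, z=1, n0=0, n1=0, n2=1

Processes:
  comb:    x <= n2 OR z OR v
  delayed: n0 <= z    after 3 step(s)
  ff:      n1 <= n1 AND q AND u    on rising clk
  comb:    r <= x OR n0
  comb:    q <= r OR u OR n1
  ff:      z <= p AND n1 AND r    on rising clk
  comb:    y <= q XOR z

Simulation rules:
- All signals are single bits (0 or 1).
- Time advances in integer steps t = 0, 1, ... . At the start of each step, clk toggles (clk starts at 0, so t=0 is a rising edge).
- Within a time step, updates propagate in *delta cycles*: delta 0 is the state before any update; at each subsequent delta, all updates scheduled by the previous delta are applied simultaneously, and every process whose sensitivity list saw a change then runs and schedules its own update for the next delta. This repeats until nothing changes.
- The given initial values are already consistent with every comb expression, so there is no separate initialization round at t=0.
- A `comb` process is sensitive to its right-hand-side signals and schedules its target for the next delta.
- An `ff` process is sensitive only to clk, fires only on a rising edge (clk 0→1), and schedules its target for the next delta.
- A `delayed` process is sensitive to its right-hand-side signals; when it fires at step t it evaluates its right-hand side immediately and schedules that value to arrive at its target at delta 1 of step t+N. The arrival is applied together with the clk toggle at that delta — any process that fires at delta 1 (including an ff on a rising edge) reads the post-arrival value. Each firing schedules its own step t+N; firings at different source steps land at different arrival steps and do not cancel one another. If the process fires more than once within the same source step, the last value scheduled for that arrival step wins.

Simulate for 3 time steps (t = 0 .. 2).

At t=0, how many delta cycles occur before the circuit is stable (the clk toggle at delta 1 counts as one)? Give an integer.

3

t0.Δ0 clk=0 u=0 n1=0 r=1 v=0 n0=0 z=1 y=0 n2=1 p=1 x=1 q=1
t0.Δ1 clk=1 u=0 n1=0 r=1 v=0 n0=0 z=1 y=0 n2=1 p=1 x=1 q=1
t0.Δ2 clk=1 u=0 n1=0 r=1 v=0 n0=0 z=0 y=0 n2=1 p=1 x=1 q=1
t0.Δ3 clk=1 u=0 n1=0 r=1 v=0 n0=0 z=0 y=1 n2=1 p=1 x=1 q=1
t1.Δ0 clk=1 u=0 n1=0 r=1 v=0 n0=0 z=0 y=1 n2=1 p=1 x=1 q=1
t1.Δ1 clk=0 u=0 n1=0 r=1 v=0 n0=0 z=0 y=1 n2=1 p=1 x=1 q=1
t2.Δ0 clk=0 u=0 n1=0 r=1 v=0 n0=0 z=0 y=1 n2=1 p=1 x=1 q=1
t2.Δ1 clk=1 u=0 n1=0 r=1 v=0 n0=0 z=0 y=1 n2=1 p=1 x=1 q=1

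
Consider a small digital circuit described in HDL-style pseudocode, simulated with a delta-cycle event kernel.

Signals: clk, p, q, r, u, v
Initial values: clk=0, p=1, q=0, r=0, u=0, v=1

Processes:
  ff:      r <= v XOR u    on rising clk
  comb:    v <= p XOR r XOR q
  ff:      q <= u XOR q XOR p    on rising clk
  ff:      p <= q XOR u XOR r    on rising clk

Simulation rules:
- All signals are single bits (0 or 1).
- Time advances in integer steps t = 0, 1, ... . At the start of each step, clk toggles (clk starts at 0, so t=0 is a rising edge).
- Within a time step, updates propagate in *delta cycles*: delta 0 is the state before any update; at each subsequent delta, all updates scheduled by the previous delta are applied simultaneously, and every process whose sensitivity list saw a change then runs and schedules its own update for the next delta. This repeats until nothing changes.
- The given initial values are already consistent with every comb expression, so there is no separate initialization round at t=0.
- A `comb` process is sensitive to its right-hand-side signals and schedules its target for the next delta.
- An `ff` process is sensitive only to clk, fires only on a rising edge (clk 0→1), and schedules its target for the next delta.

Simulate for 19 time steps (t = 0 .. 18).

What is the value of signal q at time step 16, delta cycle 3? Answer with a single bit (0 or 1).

t=0 Δ0: clk=0 p=1 r=0 v=1 q=0 u=0
  Δ1: clk:0→1
  Δ2: p:1→0, r:0→1, q:0→1
  Δ3: v:1→0
  (3Δ to stable)
t=1 Δ0: clk=1 p=0 r=1 v=0 q=1 u=0
  Δ1: clk:1→0
  (1Δ to stable)
t=2 Δ0: clk=0 p=0 r=1 v=0 q=1 u=0
  Δ1: clk:0→1
  Δ2: r:1→0
  Δ3: v:0→1
  (3Δ to stable)
t=3 Δ0: clk=1 p=0 r=0 v=1 q=1 u=0
  Δ1: clk:1→0
  (1Δ to stable)
t=4 Δ0: clk=0 p=0 r=0 v=1 q=1 u=0
  Δ1: clk:0→1
  Δ2: p:0→1, r:0→1
  (2Δ to stable)
t=5 Δ0: clk=1 p=1 r=1 v=1 q=1 u=0
  Δ1: clk:1→0
  (1Δ to stable)
t=6 Δ0: clk=0 p=1 r=1 v=1 q=1 u=0
  Δ1: clk:0→1
  Δ2: p:1→0, q:1→0
  (2Δ to stable)
t=7 Δ0: clk=1 p=0 r=1 v=1 q=0 u=0
  Δ1: clk:1→0
  (1Δ to stable)
t=8 Δ0: clk=0 p=0 r=1 v=1 q=0 u=0
  Δ1: clk:0→1
  Δ2: p:0→1
  Δ3: v:1→0
  (3Δ to stable)
t=9 Δ0: clk=1 p=1 r=1 v=0 q=0 u=0
  Δ1: clk:1→0
  (1Δ to stable)
t=10 Δ0: clk=0 p=1 r=1 v=0 q=0 u=0
  Δ1: clk:0→1
  Δ2: r:1→0, q:0→1
  (2Δ to stable)
t=11 Δ0: clk=1 p=1 r=0 v=0 q=1 u=0
  Δ1: clk:1→0
  (1Δ to stable)
t=12 Δ0: clk=0 p=1 r=0 v=0 q=1 u=0
  Δ1: clk:0→1
  Δ2: q:1→0
  Δ3: v:0→1
  (3Δ to stable)
t=13 Δ0: clk=1 p=1 r=0 v=1 q=0 u=0
  Δ1: clk:1→0
  (1Δ to stable)
t=14 Δ0: clk=0 p=1 r=0 v=1 q=0 u=0
  Δ1: clk:0→1
  Δ2: p:1→0, r:0→1, q:0→1
  Δ3: v:1→0
  (3Δ to stable)
t=15 Δ0: clk=1 p=0 r=1 v=0 q=1 u=0
  Δ1: clk:1→0
  (1Δ to stable)
t=16 Δ0: clk=0 p=0 r=1 v=0 q=1 u=0
  Δ1: clk:0→1
  Δ2: r:1→0
  Δ3: v:0→1
  (3Δ to stable)
t=17 Δ0: clk=1 p=0 r=0 v=1 q=1 u=0
  Δ1: clk:1→0
  (1Δ to stable)
t=18 Δ0: clk=0 p=0 r=0 v=1 q=1 u=0
  Δ1: clk:0→1
  Δ2: p:0→1, r:0→1
  (2Δ to stable)

1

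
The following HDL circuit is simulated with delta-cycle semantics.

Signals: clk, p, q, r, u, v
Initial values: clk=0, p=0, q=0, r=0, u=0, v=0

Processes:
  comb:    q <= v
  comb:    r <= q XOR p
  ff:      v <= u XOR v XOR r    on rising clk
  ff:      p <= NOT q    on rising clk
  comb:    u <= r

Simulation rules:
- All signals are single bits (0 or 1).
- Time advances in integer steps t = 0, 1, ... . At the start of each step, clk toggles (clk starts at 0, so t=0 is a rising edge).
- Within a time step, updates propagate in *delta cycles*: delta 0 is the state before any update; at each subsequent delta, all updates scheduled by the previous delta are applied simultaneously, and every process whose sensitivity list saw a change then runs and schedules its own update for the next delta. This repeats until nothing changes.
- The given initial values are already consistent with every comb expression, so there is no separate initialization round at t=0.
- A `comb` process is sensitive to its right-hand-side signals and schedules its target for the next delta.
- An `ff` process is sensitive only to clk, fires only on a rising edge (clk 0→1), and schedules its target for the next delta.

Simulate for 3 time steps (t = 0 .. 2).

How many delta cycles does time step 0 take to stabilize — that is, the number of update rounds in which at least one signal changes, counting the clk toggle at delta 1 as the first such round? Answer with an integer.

t0.Δ0 u=0 r=0 p=0 q=0 v=0 clk=0
t0.Δ1 u=0 r=0 p=0 q=0 v=0 clk=1
t0.Δ2 u=0 r=0 p=1 q=0 v=0 clk=1
t0.Δ3 u=0 r=1 p=1 q=0 v=0 clk=1
t0.Δ4 u=1 r=1 p=1 q=0 v=0 clk=1
t1.Δ0 u=1 r=1 p=1 q=0 v=0 clk=1
t1.Δ1 u=1 r=1 p=1 q=0 v=0 clk=0
t2.Δ0 u=1 r=1 p=1 q=0 v=0 clk=0
t2.Δ1 u=1 r=1 p=1 q=0 v=0 clk=1

4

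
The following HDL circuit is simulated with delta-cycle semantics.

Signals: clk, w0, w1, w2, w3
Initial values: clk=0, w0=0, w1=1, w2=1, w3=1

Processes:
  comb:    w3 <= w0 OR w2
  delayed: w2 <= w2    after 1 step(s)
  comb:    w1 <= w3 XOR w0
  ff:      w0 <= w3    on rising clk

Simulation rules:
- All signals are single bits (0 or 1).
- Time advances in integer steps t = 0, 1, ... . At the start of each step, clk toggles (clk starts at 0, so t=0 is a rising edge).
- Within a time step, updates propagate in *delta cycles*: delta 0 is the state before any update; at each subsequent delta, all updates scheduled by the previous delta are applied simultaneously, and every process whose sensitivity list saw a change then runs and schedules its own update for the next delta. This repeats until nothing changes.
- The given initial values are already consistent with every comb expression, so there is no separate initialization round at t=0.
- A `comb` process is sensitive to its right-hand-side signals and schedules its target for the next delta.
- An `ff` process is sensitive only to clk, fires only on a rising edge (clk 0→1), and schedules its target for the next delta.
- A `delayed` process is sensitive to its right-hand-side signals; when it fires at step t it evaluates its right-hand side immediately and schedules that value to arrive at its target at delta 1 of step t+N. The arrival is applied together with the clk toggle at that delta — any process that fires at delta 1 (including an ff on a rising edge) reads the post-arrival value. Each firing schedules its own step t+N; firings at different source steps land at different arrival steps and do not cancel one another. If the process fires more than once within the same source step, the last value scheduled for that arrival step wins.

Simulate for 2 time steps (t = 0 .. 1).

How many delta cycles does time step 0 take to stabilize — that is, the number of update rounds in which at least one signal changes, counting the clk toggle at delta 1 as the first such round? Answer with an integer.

3

t=0 Δ0: clk=0 w1=1 w2=1 w0=0 w3=1
  Δ1: clk:0→1
  Δ2: w0:0→1
  Δ3: w1:1→0
  (3Δ to stable)
t=1 Δ0: clk=1 w1=0 w2=1 w0=1 w3=1
  Δ1: clk:1→0
  (1Δ to stable)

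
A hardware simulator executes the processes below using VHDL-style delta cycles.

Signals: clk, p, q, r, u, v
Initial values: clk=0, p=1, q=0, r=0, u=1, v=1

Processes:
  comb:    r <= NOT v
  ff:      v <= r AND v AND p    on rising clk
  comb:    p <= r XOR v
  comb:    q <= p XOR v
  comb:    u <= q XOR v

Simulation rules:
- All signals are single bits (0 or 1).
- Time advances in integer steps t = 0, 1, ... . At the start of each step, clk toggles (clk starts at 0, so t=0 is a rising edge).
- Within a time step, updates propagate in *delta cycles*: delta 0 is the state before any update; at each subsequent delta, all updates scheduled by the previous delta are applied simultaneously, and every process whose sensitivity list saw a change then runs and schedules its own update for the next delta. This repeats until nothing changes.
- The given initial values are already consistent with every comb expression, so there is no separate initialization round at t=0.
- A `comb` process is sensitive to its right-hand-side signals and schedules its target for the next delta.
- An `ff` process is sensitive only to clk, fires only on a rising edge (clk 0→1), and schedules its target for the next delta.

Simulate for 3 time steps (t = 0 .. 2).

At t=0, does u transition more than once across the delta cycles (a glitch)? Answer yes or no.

t0.Δ0 p=1 q=0 clk=0 v=1 u=1 r=0
t0.Δ1 p=1 q=0 clk=1 v=1 u=1 r=0
t0.Δ2 p=1 q=0 clk=1 v=0 u=1 r=0
t0.Δ3 p=0 q=1 clk=1 v=0 u=0 r=1
t0.Δ4 p=1 q=0 clk=1 v=0 u=1 r=1
t0.Δ5 p=1 q=1 clk=1 v=0 u=0 r=1
t0.Δ6 p=1 q=1 clk=1 v=0 u=1 r=1
t1.Δ0 p=1 q=1 clk=1 v=0 u=1 r=1
t1.Δ1 p=1 q=1 clk=0 v=0 u=1 r=1
t2.Δ0 p=1 q=1 clk=0 v=0 u=1 r=1
t2.Δ1 p=1 q=1 clk=1 v=0 u=1 r=1

yes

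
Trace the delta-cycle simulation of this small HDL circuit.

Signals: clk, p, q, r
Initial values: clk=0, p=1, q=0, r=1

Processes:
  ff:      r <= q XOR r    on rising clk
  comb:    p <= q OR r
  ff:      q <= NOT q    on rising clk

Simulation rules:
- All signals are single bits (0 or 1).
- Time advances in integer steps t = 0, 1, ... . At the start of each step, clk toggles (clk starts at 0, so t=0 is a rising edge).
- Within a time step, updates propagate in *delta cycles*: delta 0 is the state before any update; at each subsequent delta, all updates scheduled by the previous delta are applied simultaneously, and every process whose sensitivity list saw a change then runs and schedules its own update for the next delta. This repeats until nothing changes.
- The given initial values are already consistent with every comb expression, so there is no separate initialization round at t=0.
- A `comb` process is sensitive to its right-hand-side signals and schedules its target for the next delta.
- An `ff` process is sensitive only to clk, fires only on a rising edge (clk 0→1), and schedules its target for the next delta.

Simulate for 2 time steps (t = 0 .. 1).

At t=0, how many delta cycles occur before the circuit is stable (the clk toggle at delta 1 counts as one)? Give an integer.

t0.Δ0 q=0 clk=0 p=1 r=1
t0.Δ1 q=0 clk=1 p=1 r=1
t0.Δ2 q=1 clk=1 p=1 r=1
t1.Δ0 q=1 clk=1 p=1 r=1
t1.Δ1 q=1 clk=0 p=1 r=1

2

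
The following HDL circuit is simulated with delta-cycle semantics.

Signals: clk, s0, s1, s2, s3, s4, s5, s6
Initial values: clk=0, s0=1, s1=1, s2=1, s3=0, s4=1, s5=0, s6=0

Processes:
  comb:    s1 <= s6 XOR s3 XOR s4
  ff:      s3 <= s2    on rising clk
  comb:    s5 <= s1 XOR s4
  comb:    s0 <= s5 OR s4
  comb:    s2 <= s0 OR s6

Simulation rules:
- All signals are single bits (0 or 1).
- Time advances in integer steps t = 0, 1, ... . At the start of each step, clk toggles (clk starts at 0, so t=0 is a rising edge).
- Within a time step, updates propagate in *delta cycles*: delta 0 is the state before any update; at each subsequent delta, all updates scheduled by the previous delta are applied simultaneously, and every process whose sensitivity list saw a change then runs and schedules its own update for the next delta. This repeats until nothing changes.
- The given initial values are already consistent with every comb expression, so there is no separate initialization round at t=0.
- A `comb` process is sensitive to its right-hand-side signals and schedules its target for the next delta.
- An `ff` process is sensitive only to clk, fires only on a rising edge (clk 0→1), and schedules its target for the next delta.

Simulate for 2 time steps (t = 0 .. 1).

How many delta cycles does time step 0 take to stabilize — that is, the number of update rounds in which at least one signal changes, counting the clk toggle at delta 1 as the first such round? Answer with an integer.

4

t0.Δ0 s1=1 s6=0 clk=0 s0=1 s3=0 s2=1 s4=1 s5=0
t0.Δ1 s1=1 s6=0 clk=1 s0=1 s3=0 s2=1 s4=1 s5=0
t0.Δ2 s1=1 s6=0 clk=1 s0=1 s3=1 s2=1 s4=1 s5=0
t0.Δ3 s1=0 s6=0 clk=1 s0=1 s3=1 s2=1 s4=1 s5=0
t0.Δ4 s1=0 s6=0 clk=1 s0=1 s3=1 s2=1 s4=1 s5=1
t1.Δ0 s1=0 s6=0 clk=1 s0=1 s3=1 s2=1 s4=1 s5=1
t1.Δ1 s1=0 s6=0 clk=0 s0=1 s3=1 s2=1 s4=1 s5=1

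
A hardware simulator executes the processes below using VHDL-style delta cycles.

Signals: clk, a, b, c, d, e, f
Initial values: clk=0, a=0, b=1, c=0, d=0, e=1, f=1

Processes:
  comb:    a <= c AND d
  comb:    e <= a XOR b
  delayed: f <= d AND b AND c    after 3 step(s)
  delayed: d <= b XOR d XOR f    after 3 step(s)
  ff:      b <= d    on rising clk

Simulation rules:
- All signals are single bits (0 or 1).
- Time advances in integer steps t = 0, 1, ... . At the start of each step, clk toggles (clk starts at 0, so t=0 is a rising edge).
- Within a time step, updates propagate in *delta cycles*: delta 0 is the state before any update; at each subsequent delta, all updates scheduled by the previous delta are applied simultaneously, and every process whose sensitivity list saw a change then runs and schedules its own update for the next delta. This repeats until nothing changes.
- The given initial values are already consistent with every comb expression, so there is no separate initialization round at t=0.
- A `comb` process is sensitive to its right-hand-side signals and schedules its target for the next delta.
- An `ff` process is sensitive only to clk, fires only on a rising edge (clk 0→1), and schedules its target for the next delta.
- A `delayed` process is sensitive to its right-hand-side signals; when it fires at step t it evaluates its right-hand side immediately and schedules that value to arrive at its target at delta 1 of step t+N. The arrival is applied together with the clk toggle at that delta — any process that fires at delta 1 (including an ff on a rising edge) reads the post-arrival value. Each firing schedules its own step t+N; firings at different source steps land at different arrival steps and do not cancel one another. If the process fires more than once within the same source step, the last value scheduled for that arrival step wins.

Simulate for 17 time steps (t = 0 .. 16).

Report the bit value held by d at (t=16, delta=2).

0

[bits: a,c,e,b,d,f,clk]
t=0: Δ0=0011010 Δ1=0011011 Δ2=0010011 Δ3=0000011 | 3Δ
t=1: Δ0=0000011 Δ1=0000010 | 1Δ
t=2: Δ0=0000010 Δ1=0000011 | 1Δ
t=3: Δ0=0000011 Δ1=0000100 | 1Δ
t=4: Δ0=0000100 Δ1=0000101 Δ2=0001101 Δ3=0011101 | 3Δ
t=5: Δ0=0011101 Δ1=0011100 | 1Δ
t=6: Δ0=0011100 Δ1=0011101 | 1Δ
t=7: Δ0=0011101 Δ1=0011000 | 1Δ
t=8: Δ0=0011000 Δ1=0011001 Δ2=0010001 Δ3=0000001 | 3Δ
t=9: Δ0=0000001 Δ1=0000000 | 1Δ
t=10: Δ0=0000000 Δ1=0000101 Δ2=0001101 Δ3=0011101 | 3Δ
t=11: Δ0=0011101 Δ1=0011000 | 1Δ
t=12: Δ0=0011000 Δ1=0011001 Δ2=0010001 Δ3=0000001 | 3Δ
t=13: Δ0=0000001 Δ1=0000000 | 1Δ
t=14: Δ0=0000000 Δ1=0000101 Δ2=0001101 Δ3=0011101 | 3Δ
t=15: Δ0=0011101 Δ1=0011000 | 1Δ
t=16: Δ0=0011000 Δ1=0011001 Δ2=0010001 Δ3=0000001 | 3Δ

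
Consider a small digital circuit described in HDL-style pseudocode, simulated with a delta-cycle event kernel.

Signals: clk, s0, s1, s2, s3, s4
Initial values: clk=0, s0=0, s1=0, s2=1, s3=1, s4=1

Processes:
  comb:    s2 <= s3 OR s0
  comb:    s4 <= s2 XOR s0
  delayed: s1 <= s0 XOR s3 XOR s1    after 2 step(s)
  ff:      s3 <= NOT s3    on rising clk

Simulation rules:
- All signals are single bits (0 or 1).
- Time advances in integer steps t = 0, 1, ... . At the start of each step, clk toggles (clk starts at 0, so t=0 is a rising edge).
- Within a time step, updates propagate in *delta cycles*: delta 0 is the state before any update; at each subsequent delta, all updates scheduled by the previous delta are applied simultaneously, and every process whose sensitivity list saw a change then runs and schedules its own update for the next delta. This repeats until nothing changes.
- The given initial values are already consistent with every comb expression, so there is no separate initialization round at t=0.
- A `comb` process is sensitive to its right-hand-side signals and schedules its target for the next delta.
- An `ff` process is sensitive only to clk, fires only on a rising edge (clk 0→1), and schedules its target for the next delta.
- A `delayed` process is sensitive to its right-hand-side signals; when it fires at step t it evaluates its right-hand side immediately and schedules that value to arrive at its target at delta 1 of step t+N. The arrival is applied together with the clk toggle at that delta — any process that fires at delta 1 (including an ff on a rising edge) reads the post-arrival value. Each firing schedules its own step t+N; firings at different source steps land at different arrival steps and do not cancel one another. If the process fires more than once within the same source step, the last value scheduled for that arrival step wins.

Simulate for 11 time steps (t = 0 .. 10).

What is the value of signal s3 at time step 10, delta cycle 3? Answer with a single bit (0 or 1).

1

[bits: s1,s2,s4,s0,s3,clk]
t=0: Δ0=011010 Δ1=011011 Δ2=011001 Δ3=001001 Δ4=000001 | 4Δ
t=1: Δ0=000001 Δ1=000000 | 1Δ
t=2: Δ0=000000 Δ1=000001 Δ2=000011 Δ3=010011 Δ4=011011 | 4Δ
t=3: Δ0=011011 Δ1=011010 | 1Δ
t=4: Δ0=011010 Δ1=111011 Δ2=111001 Δ3=101001 Δ4=100001 | 4Δ
t=5: Δ0=100001 Δ1=100000 | 1Δ
t=6: Δ0=100000 Δ1=100001 Δ2=100011 Δ3=110011 Δ4=111011 | 4Δ
t=7: Δ0=111011 Δ1=111010 | 1Δ
t=8: Δ0=111010 Δ1=011011 Δ2=011001 Δ3=001001 Δ4=000001 | 4Δ
t=9: Δ0=000001 Δ1=000000 | 1Δ
t=10: Δ0=000000 Δ1=000001 Δ2=000011 Δ3=010011 Δ4=011011 | 4Δ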